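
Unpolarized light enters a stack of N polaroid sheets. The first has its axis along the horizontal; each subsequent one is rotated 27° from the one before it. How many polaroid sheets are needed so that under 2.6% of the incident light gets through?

First polarizer halves the unpolarized light: factor 1/2.
Each further stage multiplies by cos²(27°) = 0.7939.
After N polarizers: T = 0.5·0.7939^(N−1). Require T < 0.026 ⇒ N−1 > ln(0.026/0.5)/ln(0.7939) = 12.81, so N−1 ≥ 13 and N = 14.
Check: N=14 gives T = 0.02488 < 0.026; N=13 gives T = 0.03134.

N = 14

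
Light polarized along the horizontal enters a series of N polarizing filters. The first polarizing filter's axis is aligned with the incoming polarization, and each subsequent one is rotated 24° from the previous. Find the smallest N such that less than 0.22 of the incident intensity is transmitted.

N = 10

First polarizer is aligned with the polarization: full transmission.
Each further stage multiplies by cos²(24°) = 0.8346.
After N polarizers: T = 0.8346^(N−1). Require T < 0.22 ⇒ N−1 > ln(0.22)/ln(0.8346) = 8.37, so N−1 ≥ 9 and N = 10.
Check: N=10 gives T = 0.1964 < 0.22; N=9 gives T = 0.2353.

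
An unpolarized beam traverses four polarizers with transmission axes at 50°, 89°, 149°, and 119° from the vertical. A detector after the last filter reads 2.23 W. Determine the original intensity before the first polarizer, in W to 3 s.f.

I₀ ≈ 39.4 W

Unpolarized light through the first polarizer → I₁ = ½ I₀, now polarized at 50°.
I₂ = I₁ cos²(89° − 50°) = 0.5 I₀ · cos²(39°) = 0.302 I₀.
I₃ = I₂ cos²(149° − 89°) = 0.302 I₀ · cos²(60°) = 0.07549 I₀.
I₄ = I₃ cos²(119° − 149°) = 0.07549 I₀ · cos²(30°) = 0.05662 I₀.
So 2.23 W = 0.05662 I₀, giving I₀ = 2.23/0.05662 = 39.38 W.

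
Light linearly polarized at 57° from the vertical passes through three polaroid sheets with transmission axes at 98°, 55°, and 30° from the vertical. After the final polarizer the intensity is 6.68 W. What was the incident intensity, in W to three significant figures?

I₁ = I₀ cos²(98° − 57°) = I₀ cos²(41°) = 0.5696 I₀.
I₂ = I₁ cos²(55° − 98°) = 0.5696 I₀ · cos²(43°) = 0.3047 I₀.
I₃ = I₂ cos²(30° − 55°) = 0.3047 I₀ · cos²(25°) = 0.2502 I₀.
So 6.68 W = 0.2502 I₀, giving I₀ = 6.68/0.2502 = 26.69 W.

I₀ ≈ 26.7 W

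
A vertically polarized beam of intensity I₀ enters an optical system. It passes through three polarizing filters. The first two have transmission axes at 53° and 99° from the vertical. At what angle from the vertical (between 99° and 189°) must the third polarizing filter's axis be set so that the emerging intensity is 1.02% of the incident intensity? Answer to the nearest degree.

θ ≈ 175°

I₁ = I₀ cos²(53° − 0°) = I₀ cos²(53°) = 0.3622 I₀.
I₂ = I₁ cos²(99° − 53°) = 0.3622 I₀ · cos²(46°) = 0.1748 I₀.
Need I₃/I₀ = 0.0102, so cos²(θ − 99°) = 0.0102 / 0.1748 = 0.05836.
θ − 99° = arccos(√0.05836) = 76.0°, giving θ ≈ 99 + 76.0 = 175.0°.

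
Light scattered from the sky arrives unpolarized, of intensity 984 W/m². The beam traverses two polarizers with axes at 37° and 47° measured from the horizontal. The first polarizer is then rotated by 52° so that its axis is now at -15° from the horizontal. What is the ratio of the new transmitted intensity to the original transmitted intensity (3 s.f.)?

I_new/I_old ≈ 0.227

Before rotation:
Unpolarized light through the first polarizer → I₁ = ½ I₀, now polarized at 37°.
I₂ = I₁ cos²(47° − 37°) = 0.5 I₀ · cos²(10°) = 0.4849 I₀.
After rotation:
Unpolarized light through the first polarizer → I₁ = ½ I₀, now polarized at -15°.
I₂ = I₁ cos²(47° + 15°) = 0.5 I₀ · cos²(62°) = 0.1102 I₀.
Ratio = 0.1102 / 0.4849 = 0.2273.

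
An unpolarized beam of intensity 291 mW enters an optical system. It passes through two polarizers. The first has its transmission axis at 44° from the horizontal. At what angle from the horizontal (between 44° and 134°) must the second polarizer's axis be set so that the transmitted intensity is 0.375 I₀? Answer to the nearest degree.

Unpolarized light through the first polarizer → I₁ = ½ I₀, now polarized at 44°.
Need I₂/I₀ = 0.375, so cos²(θ − 44°) = 0.375 / 0.5 = 0.75.
θ − 44° = arccos(√0.75) = 30.0°, giving θ ≈ 44 + 30.0 = 74.0°.

θ ≈ 74°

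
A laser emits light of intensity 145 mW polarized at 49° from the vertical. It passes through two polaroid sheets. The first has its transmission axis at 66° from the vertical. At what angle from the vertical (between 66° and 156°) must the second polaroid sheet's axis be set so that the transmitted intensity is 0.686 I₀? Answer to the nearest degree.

θ ≈ 96°

By Malus's law, I₁ = I₀ cos²(66° − 49°) = I₀ cos²(17°) = 0.9145 I₀.
Need I₂/I₀ = 0.686, so cos²(θ − 66°) = 0.686 / 0.9145 = 0.7501.
θ − 66° = arccos(√0.7501) = 30.0°, giving θ ≈ 66 + 30.0 = 96.0°.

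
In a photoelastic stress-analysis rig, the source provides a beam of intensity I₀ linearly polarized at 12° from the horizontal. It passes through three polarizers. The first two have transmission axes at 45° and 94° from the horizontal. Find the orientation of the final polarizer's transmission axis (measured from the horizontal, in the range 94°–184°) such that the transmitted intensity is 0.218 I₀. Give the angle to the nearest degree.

θ ≈ 126°

By Malus's law, I₁ = I₀ cos²(45° − 12°) = I₀ cos²(33°) = 0.7034 I₀.
I₂ = I₁ cos²(94° − 45°) = 0.7034 I₀ · cos²(49°) = 0.3027 I₀.
Need I₃/I₀ = 0.218, so cos²(θ − 94°) = 0.218 / 0.3027 = 0.7201.
θ − 94° = arccos(√0.7201) = 31.9°, giving θ ≈ 94 + 31.9 = 125.9°.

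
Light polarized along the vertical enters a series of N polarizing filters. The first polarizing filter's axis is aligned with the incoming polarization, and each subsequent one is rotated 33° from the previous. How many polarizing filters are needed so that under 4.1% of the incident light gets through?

N = 11

First polarizer is aligned with the polarization: full transmission.
Each further stage multiplies by cos²(33°) = 0.7034.
After N polarizers: T = 0.7034^(N−1). Require T < 0.041 ⇒ N−1 > ln(0.041)/ln(0.7034) = 9.08, so N−1 ≥ 10 and N = 11.
Check: N=11 gives T = 0.02964 < 0.041; N=10 gives T = 0.04214.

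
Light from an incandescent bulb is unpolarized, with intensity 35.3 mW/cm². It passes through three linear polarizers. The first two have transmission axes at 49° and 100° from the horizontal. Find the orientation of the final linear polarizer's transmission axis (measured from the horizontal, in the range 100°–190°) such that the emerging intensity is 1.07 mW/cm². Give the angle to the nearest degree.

Unpolarized light through the first polarizer → I₁ = ½ I₀, now polarized at 49°.
I₂ = I₁ cos²(100° − 49°) = 0.5 I₀ · cos²(51°) = 0.198 I₀.
Target fraction: 1.07 / 35.3 mW/cm² = 0.03031 of I₀.
Need I₃/I₀ = 0.03031, so cos²(θ − 100°) = 0.03031 / 0.198 = 0.1531.
θ − 100° = arccos(√0.1531) = 67.0°, giving θ ≈ 100 + 67.0 = 167.0°.

θ ≈ 167°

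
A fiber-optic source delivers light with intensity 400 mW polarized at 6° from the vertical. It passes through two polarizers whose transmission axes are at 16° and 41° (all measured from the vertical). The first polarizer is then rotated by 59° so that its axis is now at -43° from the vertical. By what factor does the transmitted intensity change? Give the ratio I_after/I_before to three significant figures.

I_new/I_old ≈ 0.00590

Before rotation:
I₁ = I₀ cos²(16° − 6°) = I₀ cos²(10°) = 0.9698 I₀.
I₂ = I₁ cos²(41° − 16°) = 0.9698 I₀ · cos²(25°) = 0.7966 I₀.
After rotation:
I₁ = I₀ cos²(-43° − 6°) = I₀ cos²(49°) = 0.4304 I₀.
I₂ = I₁ cos²(41° + 43°) = 0.4304 I₀ · cos²(84°) = 0.004703 I₀.
Ratio = 0.004703 / 0.7966 = 0.005903.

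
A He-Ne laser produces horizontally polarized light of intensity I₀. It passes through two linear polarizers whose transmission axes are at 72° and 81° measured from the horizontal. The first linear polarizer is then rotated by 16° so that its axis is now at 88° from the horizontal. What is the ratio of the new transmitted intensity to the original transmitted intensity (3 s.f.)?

I_new/I_old ≈ 0.0129

Before rotation:
I₁ = I₀ cos²(72° − 0°) = I₀ cos²(72°) = 0.09549 I₀.
I₂ = I₁ cos²(81° − 72°) = 0.09549 I₀ · cos²(9°) = 0.09315 I₀.
After rotation:
I₁ = I₀ cos²(88° − 0°) = I₀ cos²(88°) = 0.001218 I₀.
I₂ = I₁ cos²(81° − 88°) = 0.001218 I₀ · cos²(7°) = 0.0012 I₀.
Ratio = 0.0012 / 0.09315 = 0.01288.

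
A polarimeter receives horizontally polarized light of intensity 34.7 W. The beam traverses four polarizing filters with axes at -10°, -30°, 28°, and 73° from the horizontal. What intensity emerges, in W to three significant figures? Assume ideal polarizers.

I ≈ 4.17 W

I₁ = 34.7 W · cos²(10°) = 33.65 W.
I₂ = I₁ · cos²(20°) = 33.65 · 0.883 = 29.72 W.
I₃ = I₂ · cos²(58°) = 29.72 · 0.2808 = 8.345 W.
I₄ = I₃ · cos²(45°) = 8.345 · 0.5 = 4.172 W.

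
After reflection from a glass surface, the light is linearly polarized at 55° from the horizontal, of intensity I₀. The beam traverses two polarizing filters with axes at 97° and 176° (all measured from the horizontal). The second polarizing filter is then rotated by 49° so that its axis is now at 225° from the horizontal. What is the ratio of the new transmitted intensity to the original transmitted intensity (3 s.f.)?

Before rotation:
I₁ = I₀ cos²(97° − 55°) = I₀ cos²(42°) = 0.5523 I₀.
I₂ = I₁ cos²(176° − 97°) = 0.5523 I₀ · cos²(79°) = 0.02011 I₀.
After rotation:
I₁ = I₀ cos²(97° − 55°) = I₀ cos²(42°) = 0.5523 I₀.
Angle between axes 1 and 2: 52°. I₂ = 0.5523 I₀ · cos²(52°) = 0.2093 I₀.
Ratio = 0.2093 / 0.02011 = 10.41.

I_new/I_old ≈ 10.4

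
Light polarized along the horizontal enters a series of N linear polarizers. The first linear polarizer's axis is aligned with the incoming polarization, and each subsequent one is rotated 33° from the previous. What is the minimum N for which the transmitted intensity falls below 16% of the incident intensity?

First polarizer is aligned with the polarization: full transmission.
Each further stage multiplies by cos²(33°) = 0.7034.
After N polarizers: T = 0.7034^(N−1). Require T < 0.16 ⇒ N−1 > ln(0.16)/ln(0.7034) = 5.21, so N−1 ≥ 6 and N = 7.
Check: N=7 gives T = 0.1211 < 0.16; N=6 gives T = 0.1722.

N = 7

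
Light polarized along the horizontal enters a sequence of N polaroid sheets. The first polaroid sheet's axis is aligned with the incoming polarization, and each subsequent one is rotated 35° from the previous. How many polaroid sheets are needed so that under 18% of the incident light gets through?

First polarizer is aligned with the polarization: full transmission.
Each further stage multiplies by cos²(35°) = 0.671.
After N polarizers: T = 0.671^(N−1). Require T < 0.18 ⇒ N−1 > ln(0.18)/ln(0.671) = 4.30, so N−1 ≥ 5 and N = 6.
Check: N=6 gives T = 0.136 < 0.18; N=5 gives T = 0.2027.

N = 6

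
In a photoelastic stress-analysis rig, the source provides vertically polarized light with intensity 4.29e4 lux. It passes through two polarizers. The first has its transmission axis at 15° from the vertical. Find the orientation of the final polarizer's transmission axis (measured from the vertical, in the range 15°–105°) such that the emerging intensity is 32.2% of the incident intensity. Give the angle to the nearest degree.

θ ≈ 69°

I₁ = I₀ cos²(15° − 0°) = I₀ cos²(15°) = 0.933 I₀.
Need I₂/I₀ = 0.322, so cos²(θ − 15°) = 0.322 / 0.933 = 0.3451.
θ − 15° = arccos(√0.3451) = 54.0°, giving θ ≈ 15 + 54.0 = 69.0°.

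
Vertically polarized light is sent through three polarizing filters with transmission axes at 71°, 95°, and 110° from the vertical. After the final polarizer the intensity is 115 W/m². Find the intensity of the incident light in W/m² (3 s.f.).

I₁ = I₀ cos²(71° − 0°) = I₀ cos²(71°) = 0.106 I₀.
I₂ = I₁ cos²(95° − 71°) = 0.106 I₀ · cos²(24°) = 0.08846 I₀.
I₃ = I₂ cos²(110° − 95°) = 0.08846 I₀ · cos²(15°) = 0.08253 I₀.
So 115 W/m² = 0.08253 I₀, giving I₀ = 115/0.08253 = 1393 W/m².

I₀ ≈ 1390 W/m²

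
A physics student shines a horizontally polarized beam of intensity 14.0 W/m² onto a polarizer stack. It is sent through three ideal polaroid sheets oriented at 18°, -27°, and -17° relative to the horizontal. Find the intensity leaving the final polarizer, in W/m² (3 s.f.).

I ≈ 6.14 W/m²

I₁ = 14.0 W/m² · cos²(18°) = 12.66 W/m².
I₂ = I₁ · cos²(45°) = 12.66 · 0.5 = 6.332 W/m².
I₃ = I₂ · cos²(10°) = 6.332 · 0.9698 = 6.141 W/m².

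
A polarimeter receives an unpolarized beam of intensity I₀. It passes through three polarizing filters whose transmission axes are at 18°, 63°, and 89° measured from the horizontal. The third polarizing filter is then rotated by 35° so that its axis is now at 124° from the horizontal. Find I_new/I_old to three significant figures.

Before rotation:
Unpolarized light through the first polarizer → I₁ = ½ I₀, now polarized at 18°.
I₂ = I₁ cos²(63° − 18°) = 0.5 I₀ · cos²(45°) = 0.25 I₀.
I₃ = I₂ cos²(89° − 63°) = 0.25 I₀ · cos²(26°) = 0.202 I₀.
After rotation:
Unpolarized light through the first polarizer → I₁ = ½ I₀, now polarized at 18°.
I₂ = I₁ cos²(63° − 18°) = 0.5 I₀ · cos²(45°) = 0.25 I₀.
I₃ = I₂ cos²(124° − 63°) = 0.25 I₀ · cos²(61°) = 0.05876 I₀.
Ratio = 0.05876 / 0.202 = 0.291.

I_new/I_old ≈ 0.291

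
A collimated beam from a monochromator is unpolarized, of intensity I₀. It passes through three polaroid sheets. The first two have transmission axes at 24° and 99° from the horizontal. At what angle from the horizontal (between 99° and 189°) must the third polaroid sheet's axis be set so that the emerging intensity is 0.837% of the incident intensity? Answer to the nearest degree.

Unpolarized light through the first polarizer → I₁ = ½ I₀, now polarized at 24°.
I₂ = I₁ cos²(99° − 24°) = 0.5 I₀ · cos²(75°) = 0.03349 I₀.
Need I₃/I₀ = 0.00837, so cos²(θ − 99°) = 0.00837 / 0.03349 = 0.2499.
θ − 99° = arccos(√0.2499) = 60.0°, giving θ ≈ 99 + 60.0 = 159.0°.

θ ≈ 159°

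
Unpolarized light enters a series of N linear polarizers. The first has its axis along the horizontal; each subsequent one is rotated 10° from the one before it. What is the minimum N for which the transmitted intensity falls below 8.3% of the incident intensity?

N = 60

First polarizer halves the unpolarized light: factor 1/2.
Each further stage multiplies by cos²(10°) = 0.9698.
After N polarizers: T = 0.5·0.9698^(N−1). Require T < 0.083 ⇒ N−1 > ln(0.083/0.5)/ln(0.9698) = 58.65, so N−1 ≥ 59 and N = 60.
Check: N=60 gives T = 0.08212 < 0.083; N=59 gives T = 0.08467.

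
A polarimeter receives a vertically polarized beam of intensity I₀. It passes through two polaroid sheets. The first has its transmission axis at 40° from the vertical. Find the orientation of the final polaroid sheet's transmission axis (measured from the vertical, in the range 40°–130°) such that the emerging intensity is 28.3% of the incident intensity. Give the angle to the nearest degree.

θ ≈ 86°

I₁ = I₀ cos²(40° − 0°) = I₀ cos²(40°) = 0.5868 I₀.
Need I₂/I₀ = 0.283, so cos²(θ − 40°) = 0.283 / 0.5868 = 0.4823.
θ − 40° = arccos(√0.4823) = 46.0°, giving θ ≈ 40 + 46.0 = 86.0°.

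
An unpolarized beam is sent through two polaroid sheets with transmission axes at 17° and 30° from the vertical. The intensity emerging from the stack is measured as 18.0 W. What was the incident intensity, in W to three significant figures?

I₀ ≈ 37.9 W

Unpolarized light through the first polarizer → I₁ = ½ I₀, now polarized at 17°.
I₂ = I₁ cos²(30° − 17°) = 0.5 I₀ · cos²(13°) = 0.4747 I₀.
So 18.0 W = 0.4747 I₀, giving I₀ = 18.0/0.4747 = 37.92 W.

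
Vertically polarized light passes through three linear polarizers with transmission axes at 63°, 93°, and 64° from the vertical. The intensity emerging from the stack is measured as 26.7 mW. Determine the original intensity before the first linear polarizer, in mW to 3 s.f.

I₁ = I₀ cos²(63° − 0°) = I₀ cos²(63°) = 0.2061 I₀.
I₂ = I₁ cos²(93° − 63°) = 0.2061 I₀ · cos²(30°) = 0.1546 I₀.
I₃ = I₂ cos²(64° − 93°) = 0.1546 I₀ · cos²(29°) = 0.1182 I₀.
So 26.7 mW = 0.1182 I₀, giving I₀ = 26.7/0.1182 = 225.8 mW.

I₀ ≈ 226 mW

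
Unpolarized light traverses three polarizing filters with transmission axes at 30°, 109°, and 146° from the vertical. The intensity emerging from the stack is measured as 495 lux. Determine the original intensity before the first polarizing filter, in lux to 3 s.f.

Unpolarized light through the first polarizer → I₁ = ½ I₀, now polarized at 30°.
I₂ = I₁ cos²(109° − 30°) = 0.5 I₀ · cos²(79°) = 0.0182 I₀.
I₃ = I₂ cos²(146° − 109°) = 0.0182 I₀ · cos²(37°) = 0.01161 I₀.
So 495 lux = 0.01161 I₀, giving I₀ = 495/0.01161 = 4.263e+04 lux.

I₀ ≈ 4.26e4 lux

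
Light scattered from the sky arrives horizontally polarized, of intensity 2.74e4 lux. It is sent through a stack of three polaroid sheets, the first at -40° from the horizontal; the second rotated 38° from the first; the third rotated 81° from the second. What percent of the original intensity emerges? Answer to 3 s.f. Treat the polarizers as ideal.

I₁ = 2.74e4 lux · cos²(40°) = 1.608e+04 lux.
I₂ = I₁ · cos²(38°) = 1.608e+04 · 0.621 = 9984 lux.
I₃ = I₂ · cos²(81°) = 9984 · 0.02447 = 244.3 lux.
That is 0.8917% of the incident intensity.

≈ 0.892%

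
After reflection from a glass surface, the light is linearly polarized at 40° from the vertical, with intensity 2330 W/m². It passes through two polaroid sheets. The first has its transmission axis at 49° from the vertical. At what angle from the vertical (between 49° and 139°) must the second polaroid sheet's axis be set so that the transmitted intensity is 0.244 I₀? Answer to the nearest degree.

θ ≈ 109°

I₁ = I₀ cos²(49° − 40°) = I₀ cos²(9°) = 0.9755 I₀.
Need I₂/I₀ = 0.244, so cos²(θ − 49°) = 0.244 / 0.9755 = 0.2501.
θ − 49° = arccos(√0.2501) = 60.0°, giving θ ≈ 49 + 60.0 = 109.0°.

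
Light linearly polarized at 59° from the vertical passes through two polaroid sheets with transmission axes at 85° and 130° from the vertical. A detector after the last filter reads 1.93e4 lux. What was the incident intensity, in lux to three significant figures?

I₀ ≈ 4.78e4 lux

I₁ = I₀ cos²(85° − 59°) = I₀ cos²(26°) = 0.8078 I₀.
I₂ = I₁ cos²(130° − 85°) = 0.8078 I₀ · cos²(45°) = 0.4039 I₀.
So 1.93e4 lux = 0.4039 I₀, giving I₀ = 1.93e4/0.4039 = 4.778e+04 lux.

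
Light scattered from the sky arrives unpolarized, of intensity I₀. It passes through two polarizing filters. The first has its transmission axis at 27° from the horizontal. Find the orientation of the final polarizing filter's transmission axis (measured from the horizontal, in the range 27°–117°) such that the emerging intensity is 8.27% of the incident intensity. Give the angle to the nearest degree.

Unpolarized light through the first polarizer → I₁ = ½ I₀, now polarized at 27°.
Need I₂/I₀ = 0.0827, so cos²(θ − 27°) = 0.0827 / 0.5 = 0.1654.
θ − 27° = arccos(√0.1654) = 66.0°, giving θ ≈ 27 + 66.0 = 93.0°.

θ ≈ 93°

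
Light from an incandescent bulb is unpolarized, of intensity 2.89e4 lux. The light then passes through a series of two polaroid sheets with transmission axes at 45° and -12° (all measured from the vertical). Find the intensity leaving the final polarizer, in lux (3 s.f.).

I ≈ 4290 lux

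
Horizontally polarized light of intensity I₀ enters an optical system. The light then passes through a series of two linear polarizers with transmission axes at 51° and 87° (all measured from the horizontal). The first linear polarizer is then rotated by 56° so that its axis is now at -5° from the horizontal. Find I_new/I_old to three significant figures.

Before rotation:
I₁ = I₀ cos²(51° − 0°) = I₀ cos²(51°) = 0.396 I₀.
I₂ = I₁ cos²(87° − 51°) = 0.396 I₀ · cos²(36°) = 0.2592 I₀.
After rotation:
I₁ = I₀ cos²(-5° − 0°) = I₀ cos²(5°) = 0.9924 I₀.
Angle between axes 1 and 2: 88°. I₂ = 0.9924 I₀ · cos²(88°) = 0.001209 I₀.
Ratio = 0.001209 / 0.2592 = 0.004663.

I_new/I_old ≈ 0.00466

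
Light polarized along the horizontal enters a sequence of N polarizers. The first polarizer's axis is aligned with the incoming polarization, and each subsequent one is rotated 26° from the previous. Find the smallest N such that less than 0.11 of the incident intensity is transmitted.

First polarizer is aligned with the polarization: full transmission.
Each further stage multiplies by cos²(26°) = 0.8078.
After N polarizers: T = 0.8078^(N−1). Require T < 0.11 ⇒ N−1 > ln(0.11)/ln(0.8078) = 10.34, so N−1 ≥ 11 and N = 12.
Check: N=12 gives T = 0.09561 < 0.11; N=11 gives T = 0.1184.

N = 12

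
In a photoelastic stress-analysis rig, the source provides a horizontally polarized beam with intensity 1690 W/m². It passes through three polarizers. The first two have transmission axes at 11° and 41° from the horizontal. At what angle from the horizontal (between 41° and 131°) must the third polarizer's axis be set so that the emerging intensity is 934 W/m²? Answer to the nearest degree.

θ ≈ 70°

By Malus's law, I₁ = I₀ cos²(11° − 0°) = I₀ cos²(11°) = 0.9636 I₀.
I₂ = I₁ cos²(41° − 11°) = 0.9636 I₀ · cos²(30°) = 0.7227 I₀.
Target fraction: 934 / 1690 W/m² = 0.5527 of I₀.
Need I₃/I₀ = 0.5527, so cos²(θ − 41°) = 0.5527 / 0.7227 = 0.7647.
θ − 41° = arccos(√0.7647) = 29.0°, giving θ ≈ 41 + 29.0 = 70.0°.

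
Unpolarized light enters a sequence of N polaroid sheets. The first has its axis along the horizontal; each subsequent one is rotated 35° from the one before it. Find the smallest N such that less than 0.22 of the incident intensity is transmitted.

N = 4

First polarizer halves the unpolarized light: factor 1/2.
Each further stage multiplies by cos²(35°) = 0.671.
After N polarizers: T = 0.5·0.671^(N−1). Require T < 0.22 ⇒ N−1 > ln(0.22/0.5)/ln(0.671) = 2.06, so N−1 ≥ 3 and N = 4.
Check: N=4 gives T = 0.1511 < 0.22; N=3 gives T = 0.2251.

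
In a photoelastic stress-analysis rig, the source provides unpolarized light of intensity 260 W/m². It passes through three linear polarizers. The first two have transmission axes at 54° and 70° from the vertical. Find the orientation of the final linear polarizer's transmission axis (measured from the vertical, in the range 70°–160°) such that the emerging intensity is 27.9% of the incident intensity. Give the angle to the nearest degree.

Unpolarized light through the first polarizer → I₁ = ½ I₀, now polarized at 54°.
I₂ = I₁ cos²(70° − 54°) = 0.5 I₀ · cos²(16°) = 0.462 I₀.
Need I₃/I₀ = 0.279, so cos²(θ − 70°) = 0.279 / 0.462 = 0.6039.
θ − 70° = arccos(√0.6039) = 39.0°, giving θ ≈ 70 + 39.0 = 109.0°.

θ ≈ 109°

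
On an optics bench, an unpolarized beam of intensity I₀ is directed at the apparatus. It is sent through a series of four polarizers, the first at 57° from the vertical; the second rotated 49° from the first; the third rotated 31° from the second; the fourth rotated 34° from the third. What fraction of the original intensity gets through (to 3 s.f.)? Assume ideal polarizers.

≈ 0.109 I₀

Unpolarized light through the first polarizer → I₁ = ½ I₀, now polarized at 57°.
I₂ = I₁ cos²(49°) = 0.5 · 0.4304 I₀ = 0.2152 I₀.
I₃ = I₂ cos²(31°) = 0.2152 · 0.7347 I₀ = 0.1581 I₀.
I₄ = I₃ cos²(34°) = 0.1581 · 0.6873 I₀ = 0.1087 I₀.
Transmitted fraction = 0.1087.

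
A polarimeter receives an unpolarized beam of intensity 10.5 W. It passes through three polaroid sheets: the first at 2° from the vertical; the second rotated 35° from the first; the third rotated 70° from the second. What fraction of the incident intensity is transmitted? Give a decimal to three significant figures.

Unpolarized light through the first polarizer → I₁ = 10.5 W/2 = 5.25 W, polarized at 2°.
I₂ = I₁ · cos²(35°) = 5.25 · 0.671 = 3.523 W.
I₃ = I₂ · cos²(70°) = 3.523 · 0.117 = 0.4121 W.
Transmitted fraction = 0.03925.

I/I₀ ≈ 0.0392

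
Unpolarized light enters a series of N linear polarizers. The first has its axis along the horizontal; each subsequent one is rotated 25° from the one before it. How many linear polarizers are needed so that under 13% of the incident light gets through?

First polarizer halves the unpolarized light: factor 1/2.
Each further stage multiplies by cos²(25°) = 0.8214.
After N polarizers: T = 0.5·0.8214^(N−1). Require T < 0.13 ⇒ N−1 > ln(0.13/0.5)/ln(0.8214) = 6.85, so N−1 ≥ 7 and N = 8.
Check: N=8 gives T = 0.1261 < 0.13; N=7 gives T = 0.1536.

N = 8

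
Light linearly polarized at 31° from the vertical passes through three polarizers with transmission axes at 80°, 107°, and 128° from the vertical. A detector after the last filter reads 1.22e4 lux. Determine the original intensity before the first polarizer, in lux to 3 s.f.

I₀ ≈ 4.10e4 lux

I₁ = I₀ cos²(80° − 31°) = I₀ cos²(49°) = 0.4304 I₀.
I₂ = I₁ cos²(107° − 80°) = 0.4304 I₀ · cos²(27°) = 0.3417 I₀.
I₃ = I₂ cos²(128° − 107°) = 0.3417 I₀ · cos²(21°) = 0.2978 I₀.
So 1.22e4 lux = 0.2978 I₀, giving I₀ = 1.22e4/0.2978 = 4.096e+04 lux.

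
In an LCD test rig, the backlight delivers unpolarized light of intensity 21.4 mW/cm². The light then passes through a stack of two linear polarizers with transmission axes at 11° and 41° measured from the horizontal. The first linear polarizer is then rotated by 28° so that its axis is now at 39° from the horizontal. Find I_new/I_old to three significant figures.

I_new/I_old ≈ 1.33

Before rotation:
Unpolarized light through the first polarizer → I₁ = ½ I₀, now polarized at 11°.
I₂ = I₁ cos²(41° − 11°) = 0.5 I₀ · cos²(30°) = 0.375 I₀.
After rotation:
Unpolarized light through the first polarizer → I₁ = ½ I₀, now polarized at 39°.
I₂ = I₁ cos²(41° − 39°) = 0.5 I₀ · cos²(2°) = 0.4994 I₀.
Ratio = 0.4994 / 0.375 = 1.332.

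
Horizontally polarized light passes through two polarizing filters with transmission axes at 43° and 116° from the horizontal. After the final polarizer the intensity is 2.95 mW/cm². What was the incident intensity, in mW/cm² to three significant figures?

By Malus's law, I₁ = I₀ cos²(43° − 0°) = I₀ cos²(43°) = 0.5349 I₀.
I₂ = I₁ cos²(116° − 43°) = 0.5349 I₀ · cos²(73°) = 0.04572 I₀.
So 2.95 mW/cm² = 0.04572 I₀, giving I₀ = 2.95/0.04572 = 64.52 mW/cm².

I₀ ≈ 64.5 mW/cm²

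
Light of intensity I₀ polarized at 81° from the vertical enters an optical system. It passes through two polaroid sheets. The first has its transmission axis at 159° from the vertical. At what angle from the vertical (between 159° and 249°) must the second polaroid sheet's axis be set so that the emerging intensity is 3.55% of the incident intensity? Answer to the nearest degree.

θ ≈ 184°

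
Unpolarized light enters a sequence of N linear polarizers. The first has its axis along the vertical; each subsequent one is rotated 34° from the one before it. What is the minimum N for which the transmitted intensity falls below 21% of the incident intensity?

N = 4

First polarizer halves the unpolarized light: factor 1/2.
Each further stage multiplies by cos²(34°) = 0.6873.
After N polarizers: T = 0.5·0.6873^(N−1). Require T < 0.21 ⇒ N−1 > ln(0.21/0.5)/ln(0.6873) = 2.31, so N−1 ≥ 3 and N = 4.
Check: N=4 gives T = 0.1623 < 0.21; N=3 gives T = 0.2362.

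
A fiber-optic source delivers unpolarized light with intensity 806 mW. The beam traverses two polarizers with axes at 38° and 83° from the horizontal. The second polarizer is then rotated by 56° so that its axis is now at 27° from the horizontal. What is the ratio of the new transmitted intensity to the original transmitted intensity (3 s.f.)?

Before rotation:
Unpolarized light through the first polarizer → I₁ = ½ I₀, now polarized at 38°.
I₂ = I₁ cos²(83° − 38°) = 0.5 I₀ · cos²(45°) = 0.25 I₀.
After rotation:
Unpolarized light through the first polarizer → I₁ = ½ I₀, now polarized at 38°.
I₂ = I₁ cos²(27° − 38°) = 0.5 I₀ · cos²(11°) = 0.4818 I₀.
Ratio = 0.4818 / 0.25 = 1.927.

I_new/I_old ≈ 1.93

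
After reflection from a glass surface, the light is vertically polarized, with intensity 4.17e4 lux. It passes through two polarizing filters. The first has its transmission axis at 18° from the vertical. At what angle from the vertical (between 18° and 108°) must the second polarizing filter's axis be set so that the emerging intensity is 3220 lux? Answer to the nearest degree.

θ ≈ 91°

By Malus's law, I₁ = I₀ cos²(18° − 0°) = I₀ cos²(18°) = 0.9045 I₀.
Target fraction: 3220 / 4.17e4 lux = 0.07722 of I₀.
Need I₂/I₀ = 0.07722, so cos²(θ − 18°) = 0.07722 / 0.9045 = 0.08537.
θ − 18° = arccos(√0.08537) = 73.0°, giving θ ≈ 18 + 73.0 = 91.0°.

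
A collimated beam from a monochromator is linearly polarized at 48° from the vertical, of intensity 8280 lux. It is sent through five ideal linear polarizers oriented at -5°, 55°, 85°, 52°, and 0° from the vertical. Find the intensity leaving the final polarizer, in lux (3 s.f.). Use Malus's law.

By Malus's law, I₁ = 8280 lux · cos²(53°) = 2999 lux.
I₂ = I₁ · cos²(60°) = 2999 · 0.25 = 749.7 lux.
I₃ = I₂ · cos²(30°) = 749.7 · 0.75 = 562.3 lux.
I₄ = I₃ · cos²(33°) = 562.3 · 0.7034 = 395.5 lux.
I₅ = I₄ · cos²(52°) = 395.5 · 0.379 = 149.9 lux.

I ≈ 150 lux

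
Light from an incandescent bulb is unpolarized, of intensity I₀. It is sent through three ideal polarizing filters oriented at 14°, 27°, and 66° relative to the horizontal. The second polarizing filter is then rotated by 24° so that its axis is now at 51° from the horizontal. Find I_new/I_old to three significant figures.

I_new/I_old ≈ 1.04

Before rotation:
Unpolarized light through the first polarizer → I₁ = ½ I₀, now polarized at 14°.
I₂ = I₁ cos²(27° − 14°) = 0.5 I₀ · cos²(13°) = 0.4747 I₀.
I₃ = I₂ cos²(66° − 27°) = 0.4747 I₀ · cos²(39°) = 0.2867 I₀.
After rotation:
Unpolarized light through the first polarizer → I₁ = ½ I₀, now polarized at 14°.
I₂ = I₁ cos²(51° − 14°) = 0.5 I₀ · cos²(37°) = 0.3189 I₀.
I₃ = I₂ cos²(66° − 51°) = 0.3189 I₀ · cos²(15°) = 0.2975 I₀.
Ratio = 0.2975 / 0.2867 = 1.038.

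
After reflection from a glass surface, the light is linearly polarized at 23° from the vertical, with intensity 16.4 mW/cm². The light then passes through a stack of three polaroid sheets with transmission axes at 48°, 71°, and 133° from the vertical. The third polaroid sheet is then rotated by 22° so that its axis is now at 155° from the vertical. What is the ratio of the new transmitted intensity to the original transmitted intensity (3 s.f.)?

I_new/I_old ≈ 0.0496

Before rotation:
I₁ = I₀ cos²(48° − 23°) = I₀ cos²(25°) = 0.8214 I₀.
I₂ = I₁ cos²(71° − 48°) = 0.8214 I₀ · cos²(23°) = 0.696 I₀.
I₃ = I₂ cos²(133° − 71°) = 0.696 I₀ · cos²(62°) = 0.1534 I₀.
After rotation:
I₁ = I₀ cos²(48° − 23°) = I₀ cos²(25°) = 0.8214 I₀.
I₂ = I₁ cos²(71° − 48°) = 0.8214 I₀ · cos²(23°) = 0.696 I₀.
I₃ = I₂ cos²(155° − 71°) = 0.696 I₀ · cos²(84°) = 0.007605 I₀.
Ratio = 0.007605 / 0.1534 = 0.04957.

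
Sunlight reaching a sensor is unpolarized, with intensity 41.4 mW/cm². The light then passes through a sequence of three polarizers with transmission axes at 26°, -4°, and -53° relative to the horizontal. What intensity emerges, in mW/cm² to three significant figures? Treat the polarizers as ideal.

I ≈ 6.68 mW/cm²

Unpolarized light through the first polarizer → I₁ = 41.4 mW/cm²/2 = 20.7 mW/cm², polarized at 26°.
I₂ = I₁ · cos²(30°) = 20.7 · 0.75 = 15.53 mW/cm².
I₃ = I₂ · cos²(49°) = 15.53 · 0.4304 = 6.682 mW/cm².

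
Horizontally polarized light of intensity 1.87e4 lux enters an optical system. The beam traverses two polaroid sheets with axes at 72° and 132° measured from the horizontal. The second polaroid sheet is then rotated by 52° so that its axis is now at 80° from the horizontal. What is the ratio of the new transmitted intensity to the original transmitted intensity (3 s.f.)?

I_new/I_old ≈ 3.92

Before rotation:
I₁ = I₀ cos²(72° − 0°) = I₀ cos²(72°) = 0.09549 I₀.
I₂ = I₁ cos²(132° − 72°) = 0.09549 I₀ · cos²(60°) = 0.02387 I₀.
After rotation:
I₁ = I₀ cos²(72° − 0°) = I₀ cos²(72°) = 0.09549 I₀.
I₂ = I₁ cos²(80° − 72°) = 0.09549 I₀ · cos²(8°) = 0.09364 I₀.
Ratio = 0.09364 / 0.02387 = 3.923.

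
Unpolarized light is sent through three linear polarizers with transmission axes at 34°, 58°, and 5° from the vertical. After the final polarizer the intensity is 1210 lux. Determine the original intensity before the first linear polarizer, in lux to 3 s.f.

I₀ ≈ 8010 lux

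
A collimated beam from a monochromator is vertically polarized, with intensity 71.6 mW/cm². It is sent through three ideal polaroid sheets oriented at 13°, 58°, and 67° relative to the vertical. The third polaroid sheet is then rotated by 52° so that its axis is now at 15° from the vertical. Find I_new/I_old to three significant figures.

I_new/I_old ≈ 0.548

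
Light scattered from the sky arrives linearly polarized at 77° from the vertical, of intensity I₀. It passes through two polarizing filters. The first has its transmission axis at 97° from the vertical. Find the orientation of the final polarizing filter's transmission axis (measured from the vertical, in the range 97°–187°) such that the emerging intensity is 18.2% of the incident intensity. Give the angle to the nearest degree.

θ ≈ 160°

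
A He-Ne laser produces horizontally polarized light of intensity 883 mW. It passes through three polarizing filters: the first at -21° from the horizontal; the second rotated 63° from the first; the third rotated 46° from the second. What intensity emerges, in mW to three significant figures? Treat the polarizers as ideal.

I ≈ 76.5 mW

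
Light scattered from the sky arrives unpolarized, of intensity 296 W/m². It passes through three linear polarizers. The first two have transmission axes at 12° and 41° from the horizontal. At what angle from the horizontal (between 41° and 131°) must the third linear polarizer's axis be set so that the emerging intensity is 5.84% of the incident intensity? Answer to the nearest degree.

θ ≈ 108°

Unpolarized light through the first polarizer → I₁ = ½ I₀, now polarized at 12°.
I₂ = I₁ cos²(41° − 12°) = 0.5 I₀ · cos²(29°) = 0.3825 I₀.
Need I₃/I₀ = 0.0584, so cos²(θ − 41°) = 0.0584 / 0.3825 = 0.1527.
θ − 41° = arccos(√0.1527) = 67.0°, giving θ ≈ 41 + 67.0 = 108.0°.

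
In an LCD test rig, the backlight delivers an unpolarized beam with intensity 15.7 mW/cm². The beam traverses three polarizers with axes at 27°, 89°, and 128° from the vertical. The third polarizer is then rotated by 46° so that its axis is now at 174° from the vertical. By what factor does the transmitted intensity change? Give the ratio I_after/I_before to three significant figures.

Before rotation:
Unpolarized light through the first polarizer → I₁ = ½ I₀, now polarized at 27°.
I₂ = I₁ cos²(89° − 27°) = 0.5 I₀ · cos²(62°) = 0.1102 I₀.
I₃ = I₂ cos²(128° − 89°) = 0.1102 I₀ · cos²(39°) = 0.06656 I₀.
After rotation:
Unpolarized light through the first polarizer → I₁ = ½ I₀, now polarized at 27°.
I₂ = I₁ cos²(89° − 27°) = 0.5 I₀ · cos²(62°) = 0.1102 I₀.
I₃ = I₂ cos²(174° − 89°) = 0.1102 I₀ · cos²(85°) = 0.0008371 I₀.
Ratio = 0.0008371 / 0.06656 = 0.01258.

I_new/I_old ≈ 0.0126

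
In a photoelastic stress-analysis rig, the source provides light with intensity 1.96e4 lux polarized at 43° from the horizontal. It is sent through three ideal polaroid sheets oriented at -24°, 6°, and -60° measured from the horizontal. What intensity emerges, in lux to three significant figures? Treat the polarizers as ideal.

I ≈ 371 lux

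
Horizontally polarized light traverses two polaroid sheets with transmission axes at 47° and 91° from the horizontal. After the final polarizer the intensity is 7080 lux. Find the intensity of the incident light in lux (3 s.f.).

I₁ = I₀ cos²(47° − 0°) = I₀ cos²(47°) = 0.4651 I₀.
I₂ = I₁ cos²(91° − 47°) = 0.4651 I₀ · cos²(44°) = 0.2407 I₀.
So 7080 lux = 0.2407 I₀, giving I₀ = 7080/0.2407 = 2.942e+04 lux.

I₀ ≈ 2.94e4 lux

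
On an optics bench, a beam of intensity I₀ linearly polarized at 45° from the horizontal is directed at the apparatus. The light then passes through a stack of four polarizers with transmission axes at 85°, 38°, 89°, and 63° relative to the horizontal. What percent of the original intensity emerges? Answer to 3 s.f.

I₁ = I₀ cos²(85° − 45°) = I₀ cos²(40°) = 0.5868 I₀.
I₂ = I₁ cos²(38° − 85°) = 0.5868 I₀ · cos²(47°) = 0.2729 I₀.
I₃ = I₂ cos²(89° − 38°) = 0.2729 I₀ · cos²(51°) = 0.1081 I₀.
I₄ = I₃ cos²(63° − 89°) = 0.1081 I₀ · cos²(26°) = 0.08732 I₀.
That is 8.732% of the incident intensity.

≈ 8.73%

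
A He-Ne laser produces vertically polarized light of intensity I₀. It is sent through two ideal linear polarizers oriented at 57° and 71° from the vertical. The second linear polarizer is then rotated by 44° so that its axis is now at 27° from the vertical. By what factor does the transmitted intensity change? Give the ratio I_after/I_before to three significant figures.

I_new/I_old ≈ 0.797

Before rotation:
By Malus's law, I₁ = I₀ cos²(57° − 0°) = I₀ cos²(57°) = 0.2966 I₀.
I₂ = I₁ cos²(71° − 57°) = 0.2966 I₀ · cos²(14°) = 0.2793 I₀.
After rotation:
I₁ = I₀ cos²(57° − 0°) = I₀ cos²(57°) = 0.2966 I₀.
I₂ = I₁ cos²(27° − 57°) = 0.2966 I₀ · cos²(30°) = 0.2225 I₀.
Ratio = 0.2225 / 0.2793 = 0.7966.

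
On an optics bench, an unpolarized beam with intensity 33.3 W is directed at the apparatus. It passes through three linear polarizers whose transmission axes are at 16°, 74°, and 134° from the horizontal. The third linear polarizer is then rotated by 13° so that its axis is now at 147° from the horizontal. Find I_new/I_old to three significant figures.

Before rotation:
Unpolarized light through the first polarizer → I₁ = ½ I₀, now polarized at 16°.
I₂ = I₁ cos²(74° − 16°) = 0.5 I₀ · cos²(58°) = 0.1404 I₀.
I₃ = I₂ cos²(134° − 74°) = 0.1404 I₀ · cos²(60°) = 0.0351 I₀.
After rotation:
Unpolarized light through the first polarizer → I₁ = ½ I₀, now polarized at 16°.
I₂ = I₁ cos²(74° − 16°) = 0.5 I₀ · cos²(58°) = 0.1404 I₀.
I₃ = I₂ cos²(147° − 74°) = 0.1404 I₀ · cos²(73°) = 0.012 I₀.
Ratio = 0.012 / 0.0351 = 0.3419.

I_new/I_old ≈ 0.342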